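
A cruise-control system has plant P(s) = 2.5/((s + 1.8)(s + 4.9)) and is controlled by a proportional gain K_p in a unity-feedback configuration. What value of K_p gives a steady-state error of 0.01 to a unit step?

K_p = 349

Steady-state error for a unit step on this type-0 loop is 1/(1 + K_p·P(0)).
P(0) = 0.2834. Require 1/(1 + K_p·0.2834) = 0.01, so 1 + 0.2834·K_p = 100.
K_p = (100 − 1)/0.2834 = 349.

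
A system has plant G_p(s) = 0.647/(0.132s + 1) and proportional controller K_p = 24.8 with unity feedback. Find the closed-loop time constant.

Closed loop: T(s) = K_p·G_p/(1+K_p·G_p) = 16.05/(0.132s + 1 + 16.05), with pole at s = −(1 + 16.05)/0.132 = −129.1.
Closed-loop time constant τ = 1/129.1 = 0.00774 s.

τ = 0.00774 s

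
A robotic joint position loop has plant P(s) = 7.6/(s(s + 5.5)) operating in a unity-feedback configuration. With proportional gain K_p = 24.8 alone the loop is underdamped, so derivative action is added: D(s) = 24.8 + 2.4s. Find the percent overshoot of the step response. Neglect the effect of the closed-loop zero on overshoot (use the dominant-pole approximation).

Forward path: (24.8 + 2.4s)·7.6/(s(s+5.5)). The closed-loop characteristic equation is s² + (5.5 + 7.6·2.4)s + 7.6·24.8 = 0.
That is s² + 23.74s + 188.5 = 0, so ω_n = 13.73 rad/s and ζ = 23.74/(2·13.73) = 0.8646.
%OS = 100·exp(−πζ/√(1−ζ²)) = 0.449%.

0.449%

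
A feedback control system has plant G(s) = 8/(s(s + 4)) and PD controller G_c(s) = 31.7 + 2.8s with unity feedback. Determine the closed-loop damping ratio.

ζ = 0.829

Forward path: (31.7 + 2.8s)·8/(s(s+4)). The closed-loop characteristic equation is s² + (4 + 8·2.8)s + 8·31.7 = 0.
That is s² + 26.4s + 253.6 = 0, so ω_n = 15.92 rad/s and ζ = 26.4/(2·15.92) = 0.8289.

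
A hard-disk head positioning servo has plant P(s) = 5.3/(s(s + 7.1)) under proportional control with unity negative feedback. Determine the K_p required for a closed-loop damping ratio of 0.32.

Closed-loop characteristic equation: s² + 7.1s + K_p·5.3 = 0.
So ω_n = √(5.3K_p) and 2ζω_n = 7.1, giving ζ = 7.1/(2√(5.3K_p)).
Setting ζ = 0.32: √(5.3K_p) = 7.1/(2·0.32) = 11.09, so K_p = 123.1/5.3 = 23.2.

K_p = 23.2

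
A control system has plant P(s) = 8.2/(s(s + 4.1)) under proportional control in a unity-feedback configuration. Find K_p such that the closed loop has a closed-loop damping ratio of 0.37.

K_p = 3.74

Closed-loop characteristic equation: s² + 4.1s + K_p·8.2 = 0.
So ω_n = √(8.2K_p) and 2ζω_n = 4.1, giving ζ = 4.1/(2√(8.2K_p)).
Setting ζ = 0.37: √(8.2K_p) = 4.1/(2·0.37) = 5.541, so K_p = 30.7/8.2 = 3.74.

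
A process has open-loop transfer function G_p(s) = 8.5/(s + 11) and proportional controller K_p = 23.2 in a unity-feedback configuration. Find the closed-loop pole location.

s = -208.2

Closed-loop transfer function: T(s) = K_p·G_p(s)/(1 + K_p·G_p(s)) = 197.2/(s + 11 + 197.2) = 197.2/(s + 208.2).
The closed-loop pole is at s = −208.2.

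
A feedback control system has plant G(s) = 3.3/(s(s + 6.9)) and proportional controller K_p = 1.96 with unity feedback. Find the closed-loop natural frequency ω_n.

With unity feedback the closed-loop characteristic equation is s² + 6.9s + 1.96·3.3 = s² + 6.9s + 6.468 = 0.
So ω_n² = 6.468 ⇒ ω_n = 2.543 rad/s, and ζ = 6.9/(2ω_n) = 1.36.

ω_n = 2.54 rad/s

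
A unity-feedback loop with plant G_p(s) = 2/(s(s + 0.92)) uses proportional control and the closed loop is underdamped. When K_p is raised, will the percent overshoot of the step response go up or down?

increase

Characteristic equation s² + 0.92s + K_p·2 = 0: raising K_p raises ω_n while 2ζω_n = 0.92 is fixed, so ζ falls and overshoot grows.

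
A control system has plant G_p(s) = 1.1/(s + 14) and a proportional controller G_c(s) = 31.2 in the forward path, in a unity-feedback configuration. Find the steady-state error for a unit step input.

The loop is type 0. Static position error constant K_pos = G_c(0)·G_p(0) = 31.2·0.07857 = 2.451.
Steady-state error to a unit step: e_ss = 1/(1+K_pos) = 1/3.451 = 0.29.

0.29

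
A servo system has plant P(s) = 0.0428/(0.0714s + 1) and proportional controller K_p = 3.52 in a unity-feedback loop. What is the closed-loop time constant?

Closed loop: T(s) = K_p·P/(1+K_p·P) = 0.1507/(0.0714s + 1 + 0.1507), with pole at s = −(1 + 0.1507)/0.0714 = −16.12.
Closed-loop time constant τ = 1/16.12 = 0.0621 s.

τ = 0.0621 s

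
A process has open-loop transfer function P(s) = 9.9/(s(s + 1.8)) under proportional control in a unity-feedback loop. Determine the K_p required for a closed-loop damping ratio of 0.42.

K_p = 0.464

Closed-loop characteristic equation: s² + 1.8s + K_p·9.9 = 0.
So ω_n = √(9.9K_p) and 2ζω_n = 1.8, giving ζ = 1.8/(2√(9.9K_p)).
Setting ζ = 0.42: √(9.9K_p) = 1.8/(2·0.42) = 2.143, so K_p = 4.592/9.9 = 0.464.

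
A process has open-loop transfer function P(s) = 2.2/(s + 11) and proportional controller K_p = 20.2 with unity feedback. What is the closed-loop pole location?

Closed-loop transfer function: T(s) = K_p·P(s)/(1 + K_p·P(s)) = 44.44/(s + 11 + 44.44) = 44.44/(s + 55.44).
The closed-loop pole is at s = −55.44.

s = -55.44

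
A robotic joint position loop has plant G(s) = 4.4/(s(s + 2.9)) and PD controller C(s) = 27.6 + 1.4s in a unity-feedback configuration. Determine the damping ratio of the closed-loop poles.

Forward path: (27.6 + 1.4s)·4.4/(s(s+2.9)). The closed-loop characteristic equation is s² + (2.9 + 4.4·1.4)s + 4.4·27.6 = 0.
That is s² + 9.06s + 121.4 = 0, so ω_n = 11.02 rad/s and ζ = 9.06/(2·11.02) = 0.4111.

ζ = 0.411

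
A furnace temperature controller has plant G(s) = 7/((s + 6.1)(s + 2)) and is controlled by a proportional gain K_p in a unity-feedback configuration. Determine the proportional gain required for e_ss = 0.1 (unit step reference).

Steady-state error for a unit step on this type-0 loop is 1/(1 + K_p·G(0)).
G(0) = 0.5738. Require 1/(1 + K_p·0.5738) = 0.1, so 1 + 0.5738·K_p = 10.
K_p = (10 − 1)/0.5738 = 15.7.

K_p = 15.7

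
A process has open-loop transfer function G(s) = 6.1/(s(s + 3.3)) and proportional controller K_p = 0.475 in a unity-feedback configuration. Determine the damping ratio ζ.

With unity feedback the closed-loop characteristic equation is s² + 3.3s + 0.475·6.1 = s² + 3.3s + 2.897 = 0.
Matching s² + 2ζω_n s + ω_n²: ω_n = √2.897 = 1.702 rad/s and 2ζω_n = 3.3, so ζ = 3.3/(2·1.702) = 0.969.

ζ = 0.969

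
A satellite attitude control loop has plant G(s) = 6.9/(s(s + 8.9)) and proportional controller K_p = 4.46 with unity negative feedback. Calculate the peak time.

From 1 + K_pG(s) = 0: s² + 8.9s + 30.77 = 0 ⇒ ω_n = 5.547, ζ = 0.8022.
Damped frequency ω_d = ω_n√(1−ζ²) = 3.312 rad/s, so peak time T_p = π/ω_d = 0.948 s.

T_p = 0.948 s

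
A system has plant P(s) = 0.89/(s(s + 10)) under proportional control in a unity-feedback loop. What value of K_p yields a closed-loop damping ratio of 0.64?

K_p = 68.6

Closed-loop characteristic equation: s² + 10s + K_p·0.89 = 0.
So ω_n = √(0.89K_p) and 2ζω_n = 10, giving ζ = 10/(2√(0.89K_p)).
Setting ζ = 0.64: √(0.89K_p) = 10/(2·0.64) = 7.812, so K_p = 61.04/0.89 = 68.6.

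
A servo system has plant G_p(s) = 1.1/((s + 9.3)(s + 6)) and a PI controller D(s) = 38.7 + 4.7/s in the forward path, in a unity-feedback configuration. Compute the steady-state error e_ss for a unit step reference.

The open loop D(s)G_p(s) has a pole at the origin (type 1), so the static position error constant is infinite and e_ss = 1/(1+∞) = 0.

0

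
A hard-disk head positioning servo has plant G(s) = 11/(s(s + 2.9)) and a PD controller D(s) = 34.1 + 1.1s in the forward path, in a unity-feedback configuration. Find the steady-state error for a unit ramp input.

The loop has one pole at the origin (type 1). Velocity error constant K_v = lim_{s→0} s·D(s)G(s) = 34.1·11/2.9 = 129.3.
Steady-state error to a unit ramp: e_ss = 1/K_v = 0.00773.

0.00773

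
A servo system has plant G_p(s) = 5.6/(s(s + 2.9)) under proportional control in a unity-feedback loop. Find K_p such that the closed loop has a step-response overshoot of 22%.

From %OS = 100·exp(−πζ/√(1−ζ²)) = 22%, ζ = −ln(0.22)/√(π²+ln²(0.22)) = 0.4342.
Characteristic equation s² + 2.9s + 5.6K_p = 0 gives ζ = 2.9/(2√(5.6K_p)).
Setting ζ = 0.4342: √(5.6K_p) = 2.9/(2·0.4342) = 3.34, so K_p = 11.15/5.6 = 1.99.

K_p = 1.99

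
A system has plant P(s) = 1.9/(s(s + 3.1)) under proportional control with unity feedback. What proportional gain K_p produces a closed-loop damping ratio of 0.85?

K_p = 1.75

Closed-loop characteristic equation: s² + 3.1s + K_p·1.9 = 0.
So ω_n = √(1.9K_p) and 2ζω_n = 3.1, giving ζ = 3.1/(2√(1.9K_p)).
Setting ζ = 0.85: √(1.9K_p) = 3.1/(2·0.85) = 1.824, so K_p = 3.325/1.9 = 1.75.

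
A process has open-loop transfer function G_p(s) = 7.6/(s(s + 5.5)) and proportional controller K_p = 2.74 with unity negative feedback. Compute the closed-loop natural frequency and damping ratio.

The closed-loop denominator is s(s+5.5) + 2.74·7.6 = s² + 5.5s + 20.82.
So ω_n² = 20.82 ⇒ ω_n = 4.563 rad/s, and ζ = 5.5/(2ω_n) = 0.603.

ω_n = 4.56 rad/s, ζ = 0.603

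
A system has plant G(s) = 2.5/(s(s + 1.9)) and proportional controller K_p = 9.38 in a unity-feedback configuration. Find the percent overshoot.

The closed-loop denominator s² + 1.9s + 23.45 gives ω_n = √23.45 = 4.843 and ζ = 1.9/(2ω_n) = 0.1962.
%OS = 100·exp(−πζ/√(1−ζ²)) = 100·exp(−π·0.1962/√0.9615) = 53.3%.

53.3%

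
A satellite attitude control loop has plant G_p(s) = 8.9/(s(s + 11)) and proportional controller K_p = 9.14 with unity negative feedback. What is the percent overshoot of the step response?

8.92%

From 1 + K_pG_p(s) = 0: s² + 11s + 81.35 = 0 ⇒ ω_n = 9.019, ζ = 0.6098.
%OS = 100·exp(−πζ/√(1−ζ²)) = 100·exp(−π·0.6098/√0.6281) = 8.92%.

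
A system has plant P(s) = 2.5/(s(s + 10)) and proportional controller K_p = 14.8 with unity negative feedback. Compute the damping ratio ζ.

With unity feedback the closed-loop characteristic equation is s² + 10s + 14.8·2.5 = s² + 10s + 37 = 0.
Matching s² + 2ζω_n s + ω_n²: ω_n = √37 = 6.083 rad/s and 2ζω_n = 10, so ζ = 10/(2·6.083) = 0.822.

ζ = 0.822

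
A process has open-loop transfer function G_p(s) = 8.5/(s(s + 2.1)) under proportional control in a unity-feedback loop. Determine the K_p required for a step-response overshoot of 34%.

K_p = 1.23

From %OS = 100·exp(−πζ/√(1−ζ²)) = 34%, ζ = −ln(0.34)/√(π²+ln²(0.34)) = 0.3248.
Characteristic equation s² + 2.1s + 8.5K_p = 0 gives ζ = 2.1/(2√(8.5K_p)).
Setting ζ = 0.3248: √(8.5K_p) = 2.1/(2·0.3248) = 3.233, so K_p = 10.45/8.5 = 1.23.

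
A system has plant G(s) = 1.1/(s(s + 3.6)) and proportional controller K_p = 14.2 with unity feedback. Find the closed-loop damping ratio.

ζ = 0.455

The closed-loop denominator is s(s+3.6) + 14.2·1.1 = s² + 3.6s + 15.62.
Matching s² + 2ζω_n s + ω_n²: ω_n = √15.62 = 3.952 rad/s and 2ζω_n = 3.6, so ζ = 3.6/(2·3.952) = 0.455.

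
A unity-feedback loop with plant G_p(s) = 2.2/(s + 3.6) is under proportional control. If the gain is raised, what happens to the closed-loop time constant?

decrease

Closed-loop pole is at s = −(3.6+K_p·2.2); larger K_p moves it further left, so τ = 1/(3.6+K_p·2.2) decreases.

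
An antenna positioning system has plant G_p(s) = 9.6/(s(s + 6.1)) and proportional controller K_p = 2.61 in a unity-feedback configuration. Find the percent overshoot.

8.94%

From 1 + K_pG_p(s) = 0: s² + 6.1s + 25.06 = 0 ⇒ ω_n = 5.006, ζ = 0.6093.
%OS = 100·exp(−πζ/√(1−ζ²)) = 100·exp(−π·0.6093/√0.6287) = 8.94%.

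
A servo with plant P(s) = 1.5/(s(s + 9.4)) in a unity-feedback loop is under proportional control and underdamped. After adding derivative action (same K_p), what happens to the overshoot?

decrease

With PD the characteristic equation becomes s² + (a + K·K_d)s + K·K_p = 0; the damping term grows, ζ rises, overshoot falls.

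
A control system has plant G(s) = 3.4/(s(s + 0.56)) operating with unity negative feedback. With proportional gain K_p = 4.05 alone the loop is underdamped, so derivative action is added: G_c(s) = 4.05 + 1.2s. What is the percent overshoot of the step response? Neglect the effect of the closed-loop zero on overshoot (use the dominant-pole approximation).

Forward path: (4.05 + 1.2s)·3.4/(s(s+0.56)). The closed-loop characteristic equation is s² + (0.56 + 3.4·1.2)s + 3.4·4.05 = 0.
That is s² + 4.64s + 13.77 = 0, so ω_n = 3.711 rad/s and ζ = 4.64/(2·3.711) = 0.6252.
%OS = 100·exp(−πζ/√(1−ζ²)) = 8.07%.

8.07%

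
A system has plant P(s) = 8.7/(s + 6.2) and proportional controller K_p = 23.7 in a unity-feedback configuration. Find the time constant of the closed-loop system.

τ = 0.00471 s

Closed-loop transfer function: T(s) = K_p·P(s)/(1 + K_p·P(s)) = 206.2/(s + 6.2 + 206.2) = 206.2/(s + 212.4).
Time constant τ = 1/212.4 = 0.00471 s.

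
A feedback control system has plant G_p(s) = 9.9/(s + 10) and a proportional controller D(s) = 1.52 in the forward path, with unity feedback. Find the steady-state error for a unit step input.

0.399

The loop is type 0. Static position error constant K_pos = D(0)·G_p(0) = 1.52·0.99 = 1.505.
Steady-state error to a unit step: e_ss = 1/(1+K_pos) = 1/2.505 = 0.399.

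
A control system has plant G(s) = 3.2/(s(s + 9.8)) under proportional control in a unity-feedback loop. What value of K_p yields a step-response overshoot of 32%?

K_p = 64.5

From %OS = 100·exp(−πζ/√(1−ζ²)) = 32%, ζ = −ln(0.32)/√(π²+ln²(0.32)) = 0.341.
Characteristic equation s² + 9.8s + 3.2K_p = 0 gives ζ = 9.8/(2√(3.2K_p)).
Setting ζ = 0.341: √(3.2K_p) = 9.8/(2·0.341) = 14.37, so K_p = 206.5/3.2 = 64.5.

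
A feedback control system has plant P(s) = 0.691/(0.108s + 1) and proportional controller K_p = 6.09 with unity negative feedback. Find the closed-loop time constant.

τ = 0.0207 s

Closed loop: T(s) = K_p·P/(1+K_p·P) = 4.208/(0.108s + 1 + 4.208), with pole at s = −(1 + 4.208)/0.108 = −48.22.
Closed-loop time constant τ = 1/48.22 = 0.0207 s.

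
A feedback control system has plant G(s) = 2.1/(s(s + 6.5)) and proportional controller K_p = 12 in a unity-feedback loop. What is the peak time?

Closed-loop characteristic equation: s² + 6.5s + 25.2 = 0, so ω_n = 5.02 rad/s and ζ = 6.5/(2·5.02) = 0.6474.
Damped frequency ω_d = ω_n√(1−ζ²) = 3.826 rad/s, so peak time T_p = π/ω_d = 0.821 s.

T_p = 0.821 s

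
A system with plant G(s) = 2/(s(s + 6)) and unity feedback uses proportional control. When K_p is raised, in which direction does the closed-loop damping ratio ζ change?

ζ = 6/(2√(2K_p)); increasing K_p raises the denominator, so ζ falls.

decrease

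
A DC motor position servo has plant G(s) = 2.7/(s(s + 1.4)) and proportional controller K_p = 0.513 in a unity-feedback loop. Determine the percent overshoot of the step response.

Closed-loop characteristic equation: s² + 1.4s + 1.385 = 0, so ω_n = 1.177 rad/s and ζ = 1.4/(2·1.177) = 0.5948.
%OS = 100·exp(−πζ/√(1−ζ²)) = 100·exp(−π·0.5948/√0.6462) = 9.78%.

9.78%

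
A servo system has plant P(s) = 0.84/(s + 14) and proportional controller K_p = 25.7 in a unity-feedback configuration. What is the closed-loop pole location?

Closed-loop transfer function: T(s) = K_p·P(s)/(1 + K_p·P(s)) = 21.59/(s + 14 + 21.59) = 21.59/(s + 35.59).
The closed-loop pole is at s = −35.59.

s = -35.59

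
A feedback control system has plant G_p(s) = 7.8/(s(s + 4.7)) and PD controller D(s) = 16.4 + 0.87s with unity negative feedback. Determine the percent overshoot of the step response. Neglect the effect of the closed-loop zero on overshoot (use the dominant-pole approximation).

15.7%

Forward path: (16.4 + 0.87s)·7.8/(s(s+4.7)). The closed-loop characteristic equation is s² + (4.7 + 7.8·0.87)s + 7.8·16.4 = 0.
That is s² + 11.49s + 127.9 = 0, so ω_n = 11.31 rad/s and ζ = 11.49/(2·11.31) = 0.5078.
%OS = 100·exp(−πζ/√(1−ζ²)) = 15.7%.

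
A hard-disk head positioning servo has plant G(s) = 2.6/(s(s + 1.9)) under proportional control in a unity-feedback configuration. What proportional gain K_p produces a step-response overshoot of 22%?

From %OS = 100·exp(−πζ/√(1−ζ²)) = 22%, ζ = −ln(0.22)/√(π²+ln²(0.22)) = 0.4342.
Characteristic equation s² + 1.9s + 2.6K_p = 0 gives ζ = 1.9/(2√(2.6K_p)).
Setting ζ = 0.4342: √(2.6K_p) = 1.9/(2·0.4342) = 2.188, so K_p = 4.788/2.6 = 1.84.

K_p = 1.84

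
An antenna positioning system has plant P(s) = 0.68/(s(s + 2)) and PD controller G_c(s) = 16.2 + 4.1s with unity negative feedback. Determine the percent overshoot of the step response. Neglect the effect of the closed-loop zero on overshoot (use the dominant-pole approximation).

Forward path: (16.2 + 4.1s)·0.68/(s(s+2)). The closed-loop characteristic equation is s² + (2 + 0.68·4.1)s + 0.68·16.2 = 0.
That is s² + 4.788s + 11.02 = 0, so ω_n = 3.319 rad/s and ζ = 4.788/(2·3.319) = 0.7213.
%OS = 100·exp(−πζ/√(1−ζ²)) = 3.79%.

3.79%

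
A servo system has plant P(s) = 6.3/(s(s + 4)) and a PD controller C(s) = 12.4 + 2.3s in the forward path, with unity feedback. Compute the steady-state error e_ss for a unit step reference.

The open loop C(s)P(s) has a pole at the origin (type 1), so the static position error constant is infinite and e_ss = 1/(1+∞) = 0.

0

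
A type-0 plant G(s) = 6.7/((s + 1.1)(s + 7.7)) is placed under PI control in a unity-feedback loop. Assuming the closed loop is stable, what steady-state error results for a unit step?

0

The PI controller's integrator makes the forward path type 1, so e_ss to a step is zero.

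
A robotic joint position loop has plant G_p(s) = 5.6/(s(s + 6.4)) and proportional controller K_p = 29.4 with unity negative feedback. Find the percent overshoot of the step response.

44.5%

From 1 + K_pG_p(s) = 0: s² + 6.4s + 164.6 = 0 ⇒ ω_n = 12.83, ζ = 0.2494.
%OS = 100·exp(−πζ/√(1−ζ²)) = 100·exp(−π·0.2494/√0.9378) = 44.5%.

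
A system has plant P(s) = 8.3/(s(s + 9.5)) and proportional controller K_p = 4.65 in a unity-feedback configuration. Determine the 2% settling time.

T_s ≈ 0.842 s

Closed-loop characteristic equation: s² + 9.5s + 38.6 = 0, so ω_n = 6.212 rad/s and ζ = 9.5/(2·6.212) = 0.7646.
2% settling time T_s ≈ 4/(ζω_n) = 4/4.75 = 0.842 s.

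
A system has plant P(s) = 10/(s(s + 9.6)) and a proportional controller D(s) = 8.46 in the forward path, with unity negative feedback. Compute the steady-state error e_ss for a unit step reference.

The open loop D(s)P(s) has a pole at the origin (type 1), so the static position error constant is infinite and e_ss = 1/(1+∞) = 0.

0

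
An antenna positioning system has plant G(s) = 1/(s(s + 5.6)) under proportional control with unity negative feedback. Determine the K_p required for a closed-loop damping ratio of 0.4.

Closed-loop characteristic equation: s² + 5.6s + K_p·1 = 0.
So ω_n = √(1K_p) and 2ζω_n = 5.6, giving ζ = 5.6/(2√(1K_p)).
Setting ζ = 0.4: √(1K_p) = 5.6/(2·0.4) = 7, so K_p = 49/1 = 49.

K_p = 49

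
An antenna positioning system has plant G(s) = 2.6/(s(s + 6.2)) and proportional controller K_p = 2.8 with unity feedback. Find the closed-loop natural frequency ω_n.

With unity feedback the closed-loop characteristic equation is s² + 6.2s + 2.8·2.6 = s² + 6.2s + 7.28 = 0.
So ω_n² = 7.28 ⇒ ω_n = 2.698 rad/s, and ζ = 6.2/(2ω_n) = 1.15.

ω_n = 2.7 rad/s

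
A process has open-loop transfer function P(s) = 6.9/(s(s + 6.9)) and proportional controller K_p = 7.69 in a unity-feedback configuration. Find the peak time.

T_p = 0.49 s

The closed-loop denominator s² + 6.9s + 53.06 gives ω_n = √53.06 = 7.284 and ζ = 6.9/(2ω_n) = 0.4736.
Damped frequency ω_d = ω_n√(1−ζ²) = 6.415 rad/s, so peak time T_p = π/ω_d = 0.49 s.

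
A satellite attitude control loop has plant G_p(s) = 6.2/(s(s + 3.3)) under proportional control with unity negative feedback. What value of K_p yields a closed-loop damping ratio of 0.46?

K_p = 2.08

Closed-loop characteristic equation: s² + 3.3s + K_p·6.2 = 0.
So ω_n = √(6.2K_p) and 2ζω_n = 3.3, giving ζ = 3.3/(2√(6.2K_p)).
Setting ζ = 0.46: √(6.2K_p) = 3.3/(2·0.46) = 3.587, so K_p = 12.87/6.2 = 2.08.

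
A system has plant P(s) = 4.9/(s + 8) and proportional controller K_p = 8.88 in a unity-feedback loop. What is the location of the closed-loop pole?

s = -51.51

Closed-loop transfer function: T(s) = K_p·P(s)/(1 + K_p·P(s)) = 43.51/(s + 8 + 43.51) = 43.51/(s + 51.51).
The closed-loop pole is at s = −51.51.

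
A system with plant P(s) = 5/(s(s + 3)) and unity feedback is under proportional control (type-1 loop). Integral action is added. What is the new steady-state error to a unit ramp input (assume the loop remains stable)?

The integrator raises the loop to type 2, so K_v → ∞ and e_ss to a ramp is zero.

0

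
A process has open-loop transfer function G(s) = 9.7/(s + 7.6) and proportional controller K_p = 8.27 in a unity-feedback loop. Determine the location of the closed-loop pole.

Closed-loop transfer function: T(s) = K_p·G(s)/(1 + K_p·G(s)) = 80.22/(s + 7.6 + 80.22) = 80.22/(s + 87.82).
The closed-loop pole is at s = −87.82.

s = -87.82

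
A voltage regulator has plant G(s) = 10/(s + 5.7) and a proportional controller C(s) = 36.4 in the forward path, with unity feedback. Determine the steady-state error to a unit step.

0.0154

The loop is type 0. Static position error constant K_pos = C(0)·G(0) = 36.4·1.754 = 63.86.
Steady-state error to a unit step: e_ss = 1/(1+K_pos) = 1/64.86 = 0.0154.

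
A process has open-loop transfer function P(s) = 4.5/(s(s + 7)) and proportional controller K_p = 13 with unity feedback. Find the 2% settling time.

T_s ≈ 1.14 s

Closed-loop characteristic equation: s² + 7s + 58.5 = 0, so ω_n = 7.649 rad/s and ζ = 7/(2·7.649) = 0.4576.
2% settling time T_s ≈ 4/(ζω_n) = 4/3.5 = 1.14 s.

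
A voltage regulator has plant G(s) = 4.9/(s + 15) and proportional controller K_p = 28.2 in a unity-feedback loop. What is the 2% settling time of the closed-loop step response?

Closed-loop transfer function: T(s) = K_p·G(s)/(1 + K_p·G(s)) = 138.2/(s + 15 + 138.2) = 138.2/(s + 153.2).
Time constant τ = 1/153.2 = 0.006528 s, so the 2% settling time is about 4τ = 0.0261 s.

T_s ≈ 0.0261 s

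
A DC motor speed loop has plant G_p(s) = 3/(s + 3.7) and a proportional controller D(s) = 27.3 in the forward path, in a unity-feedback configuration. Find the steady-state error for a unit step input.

The loop is type 0. Static position error constant K_pos = D(0)·G_p(0) = 27.3·0.8108 = 22.14.
Steady-state error to a unit step: e_ss = 1/(1+K_pos) = 1/23.14 = 0.0432.

0.0432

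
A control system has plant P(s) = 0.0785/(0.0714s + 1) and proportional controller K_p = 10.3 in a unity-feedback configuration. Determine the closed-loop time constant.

τ = 0.0395 s

Closed loop: T(s) = K_p·P/(1+K_p·P) = 0.8086/(0.0714s + 1 + 0.8086), with pole at s = −(1 + 0.8086)/0.0714 = −25.33.
Closed-loop time constant τ = 1/25.33 = 0.0395 s.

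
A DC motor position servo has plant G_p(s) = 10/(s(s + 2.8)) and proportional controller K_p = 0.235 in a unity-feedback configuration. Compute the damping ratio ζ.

With unity feedback the closed-loop characteristic equation is s² + 2.8s + 0.235·10 = s² + 2.8s + 2.35 = 0.
So ω_n² = 2.35 ⇒ ω_n = 1.533 rad/s, and ζ = 2.8/(2ω_n) = 0.913.

ζ = 0.913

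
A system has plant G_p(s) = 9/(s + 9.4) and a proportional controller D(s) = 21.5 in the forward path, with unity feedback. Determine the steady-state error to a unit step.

The loop is type 0. Static position error constant K_pos = D(0)·G_p(0) = 21.5·0.9574 = 20.59.
Steady-state error to a unit step: e_ss = 1/(1+K_pos) = 1/21.59 = 0.0463.

0.0463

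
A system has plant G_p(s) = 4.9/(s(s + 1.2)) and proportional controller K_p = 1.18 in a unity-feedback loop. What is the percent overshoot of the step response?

The closed-loop denominator s² + 1.2s + 5.782 gives ω_n = √5.782 = 2.405 and ζ = 1.2/(2ω_n) = 0.2495.
%OS = 100·exp(−πζ/√(1−ζ²)) = 100·exp(−π·0.2495/√0.9377) = 44.5%.

44.5%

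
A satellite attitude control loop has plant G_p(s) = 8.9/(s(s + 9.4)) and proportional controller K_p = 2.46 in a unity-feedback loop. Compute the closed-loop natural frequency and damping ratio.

The closed-loop denominator is s(s+9.4) + 2.46·8.9 = s² + 9.4s + 21.89.
Matching s² + 2ζω_n s + ω_n²: ω_n = √21.89 = 4.679 rad/s and 2ζω_n = 9.4, so ζ = 9.4/(2·4.679) = 1.

ω_n = 4.68 rad/s, ζ = 1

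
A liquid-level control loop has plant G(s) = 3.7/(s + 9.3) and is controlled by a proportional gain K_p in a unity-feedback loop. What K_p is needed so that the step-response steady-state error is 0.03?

For a type-0 loop with proportional control, e_ss = 1/(1 + K_p·G(0)).
G(0) = 0.3978. Require 1/(1 + K_p·0.3978) = 0.03, so 1 + 0.3978·K_p = 33.33.
K_p = (33.33 − 1)/0.3978 = 81.3.

K_p = 81.3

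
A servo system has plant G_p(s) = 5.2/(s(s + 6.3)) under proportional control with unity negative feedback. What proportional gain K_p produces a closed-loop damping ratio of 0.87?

Closed-loop characteristic equation: s² + 6.3s + K_p·5.2 = 0.
So ω_n = √(5.2K_p) and 2ζω_n = 6.3, giving ζ = 6.3/(2√(5.2K_p)).
Setting ζ = 0.87: √(5.2K_p) = 6.3/(2·0.87) = 3.621, so K_p = 13.11/5.2 = 2.52.

K_p = 2.52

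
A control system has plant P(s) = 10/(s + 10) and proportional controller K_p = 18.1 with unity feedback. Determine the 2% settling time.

Closed-loop transfer function: T(s) = K_p·P(s)/(1 + K_p·P(s)) = 181/(s + 10 + 181) = 181/(s + 191).
Time constant τ = 1/191 = 0.005236 s, so the 2% settling time is about 4τ = 0.0209 s.

T_s ≈ 0.0209 s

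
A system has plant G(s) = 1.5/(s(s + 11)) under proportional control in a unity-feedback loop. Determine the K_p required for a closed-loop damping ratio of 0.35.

K_p = 165

Closed-loop characteristic equation: s² + 11s + K_p·1.5 = 0.
So ω_n = √(1.5K_p) and 2ζω_n = 11, giving ζ = 11/(2√(1.5K_p)).
Setting ζ = 0.35: √(1.5K_p) = 11/(2·0.35) = 15.71, so K_p = 246.9/1.5 = 165.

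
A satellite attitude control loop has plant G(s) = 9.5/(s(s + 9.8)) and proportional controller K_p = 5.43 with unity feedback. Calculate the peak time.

T_p = 0.598 s

From 1 + K_pG(s) = 0: s² + 9.8s + 51.58 = 0 ⇒ ω_n = 7.182, ζ = 0.6822.
Damped frequency ω_d = ω_n√(1−ζ²) = 5.251 rad/s, so peak time T_p = π/ω_d = 0.598 s.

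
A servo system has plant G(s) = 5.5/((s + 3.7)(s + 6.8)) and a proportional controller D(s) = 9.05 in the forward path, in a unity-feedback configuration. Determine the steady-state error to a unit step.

0.336

The loop is type 0. Static position error constant K_pos = D(0)·G(0) = 9.05·0.2186 = 1.978.
Steady-state error to a unit step: e_ss = 1/(1+K_pos) = 1/2.978 = 0.336.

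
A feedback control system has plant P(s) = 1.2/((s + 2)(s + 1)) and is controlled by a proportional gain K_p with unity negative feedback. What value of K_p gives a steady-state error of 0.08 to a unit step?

K_p = 19.2

The loop is type 0, so e_ss(step) = 1/(1 + K_pos) with K_pos = K_p·P(0).
P(0) = 0.6. Require 1/(1 + K_p·0.6) = 0.08, so 1 + 0.6·K_p = 12.5.
K_p = (12.5 − 1)/0.6 = 19.2.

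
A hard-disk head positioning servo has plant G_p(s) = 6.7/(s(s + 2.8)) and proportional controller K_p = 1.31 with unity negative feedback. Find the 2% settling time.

Closed-loop characteristic equation: s² + 2.8s + 8.777 = 0, so ω_n = 2.963 rad/s and ζ = 2.8/(2·2.963) = 0.4726.
2% settling time T_s ≈ 4/(ζω_n) = 4/1.4 = 2.86 s.

T_s ≈ 2.86 s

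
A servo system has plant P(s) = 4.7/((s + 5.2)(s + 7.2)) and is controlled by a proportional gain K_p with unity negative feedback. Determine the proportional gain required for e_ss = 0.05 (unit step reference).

The loop is type 0, so e_ss(step) = 1/(1 + K_pos) with K_pos = K_p·P(0).
P(0) = 0.1255. Require 1/(1 + K_p·0.1255) = 0.05, so 1 + 0.1255·K_p = 20.
K_p = (20 − 1)/0.1255 = 151.

K_p = 151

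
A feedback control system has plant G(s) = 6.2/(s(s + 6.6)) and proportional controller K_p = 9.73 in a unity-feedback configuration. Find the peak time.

T_p = 0.447 s

From 1 + K_pG(s) = 0: s² + 6.6s + 60.33 = 0 ⇒ ω_n = 7.767, ζ = 0.4249.
Damped frequency ω_d = ω_n√(1−ζ²) = 7.031 rad/s, so peak time T_p = π/ω_d = 0.447 s.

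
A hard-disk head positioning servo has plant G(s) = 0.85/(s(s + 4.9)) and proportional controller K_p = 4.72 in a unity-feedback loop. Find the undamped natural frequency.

1 + K_p·G(s) = 0 gives s² + 4.9s + 4.012 = 0.
So ω_n² = 4.012 ⇒ ω_n = 2.003 rad/s, and ζ = 4.9/(2ω_n) = 1.22.

ω_n = 2 rad/s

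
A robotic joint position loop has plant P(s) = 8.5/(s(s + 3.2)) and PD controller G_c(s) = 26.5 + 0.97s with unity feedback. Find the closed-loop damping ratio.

ζ = 0.381

Forward path: (26.5 + 0.97s)·8.5/(s(s+3.2)). The closed-loop characteristic equation is s² + (3.2 + 8.5·0.97)s + 8.5·26.5 = 0.
That is s² + 11.45s + 225.2 = 0, so ω_n = 15.01 rad/s and ζ = 11.45/(2·15.01) = 0.3813.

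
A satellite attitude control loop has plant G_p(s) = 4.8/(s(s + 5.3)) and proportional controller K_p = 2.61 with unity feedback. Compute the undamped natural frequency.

ω_n = 3.54 rad/s

1 + K_p·G_p(s) = 0 gives s² + 5.3s + 12.53 = 0.
So ω_n² = 12.53 ⇒ ω_n = 3.539 rad/s, and ζ = 5.3/(2ω_n) = 0.749.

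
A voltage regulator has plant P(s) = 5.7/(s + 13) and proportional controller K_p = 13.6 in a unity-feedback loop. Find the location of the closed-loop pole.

Closed-loop transfer function: T(s) = K_p·P(s)/(1 + K_p·P(s)) = 77.52/(s + 13 + 77.52) = 77.52/(s + 90.52).
The closed-loop pole is at s = −90.52.

s = -90.52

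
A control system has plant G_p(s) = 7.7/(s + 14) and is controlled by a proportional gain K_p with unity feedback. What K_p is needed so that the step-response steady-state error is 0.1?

K_p = 16.4

For a type-0 loop with proportional control, e_ss = 1/(1 + K_p·G_p(0)).
G_p(0) = 0.55. Require 1/(1 + K_p·0.55) = 0.1, so 1 + 0.55·K_p = 10.
K_p = (10 − 1)/0.55 = 16.4.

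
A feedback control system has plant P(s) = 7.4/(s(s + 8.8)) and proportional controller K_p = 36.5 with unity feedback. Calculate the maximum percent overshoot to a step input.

The closed-loop denominator s² + 8.8s + 270.1 gives ω_n = √270.1 = 16.43 and ζ = 8.8/(2ω_n) = 0.2677.
%OS = 100·exp(−πζ/√(1−ζ²)) = 100·exp(−π·0.2677/√0.9283) = 41.8%.

41.8%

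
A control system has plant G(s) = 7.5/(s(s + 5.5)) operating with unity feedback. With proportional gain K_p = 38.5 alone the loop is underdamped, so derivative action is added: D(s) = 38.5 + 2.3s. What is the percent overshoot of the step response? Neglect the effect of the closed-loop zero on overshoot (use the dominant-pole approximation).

5.9%

Forward path: (38.5 + 2.3s)·7.5/(s(s+5.5)). The closed-loop characteristic equation is s² + (5.5 + 7.5·2.3)s + 7.5·38.5 = 0.
That is s² + 22.75s + 288.8 = 0, so ω_n = 16.99 rad/s and ζ = 22.75/(2·16.99) = 0.6694.
%OS = 100·exp(−πζ/√(1−ζ²)) = 5.9%.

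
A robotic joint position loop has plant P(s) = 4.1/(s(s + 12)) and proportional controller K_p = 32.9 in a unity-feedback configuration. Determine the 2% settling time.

T_s ≈ 0.667 s

The closed-loop denominator s² + 12s + 134.9 gives ω_n = √134.9 = 11.61 and ζ = 12/(2ω_n) = 0.5166.
2% settling time T_s ≈ 4/(ζω_n) = 4/6 = 0.667 s.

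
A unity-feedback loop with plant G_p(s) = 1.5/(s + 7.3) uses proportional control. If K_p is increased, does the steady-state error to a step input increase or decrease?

The position error constant K_pos = K_p·G_p(0) grows with K_p, and e_ss = 1/(1+K_pos) falls.

decrease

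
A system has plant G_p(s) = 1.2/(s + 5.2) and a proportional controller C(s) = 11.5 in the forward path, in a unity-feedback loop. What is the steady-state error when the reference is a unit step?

The loop is type 0. Static position error constant K_pos = C(0)·G_p(0) = 11.5·0.2308 = 2.654.
Steady-state error to a unit step: e_ss = 1/(1+K_pos) = 1/3.654 = 0.274.

0.274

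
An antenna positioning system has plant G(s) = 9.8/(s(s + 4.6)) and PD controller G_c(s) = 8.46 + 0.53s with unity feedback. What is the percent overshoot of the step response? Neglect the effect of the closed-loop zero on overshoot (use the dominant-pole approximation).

13.5%

Forward path: (8.46 + 0.53s)·9.8/(s(s+4.6)). The closed-loop characteristic equation is s² + (4.6 + 9.8·0.53)s + 9.8·8.46 = 0.
That is s² + 9.794s + 82.91 = 0, so ω_n = 9.105 rad/s and ζ = 9.794/(2·9.105) = 0.5378.
%OS = 100·exp(−πζ/√(1−ζ²)) = 13.5%.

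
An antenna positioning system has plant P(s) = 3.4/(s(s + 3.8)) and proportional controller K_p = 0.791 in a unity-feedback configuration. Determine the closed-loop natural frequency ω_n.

ω_n = 1.64 rad/s

1 + K_p·P(s) = 0 gives s² + 3.8s + 2.689 = 0.
Matching s² + 2ζω_n s + ω_n²: ω_n = √2.689 = 1.64 rad/s and 2ζω_n = 3.8, so ζ = 3.8/(2·1.64) = 1.16.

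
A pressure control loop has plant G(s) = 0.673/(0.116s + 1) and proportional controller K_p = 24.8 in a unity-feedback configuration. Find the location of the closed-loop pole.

Closed loop: T(s) = K_p·G/(1+K_p·G) = 16.69/(0.116s + 1 + 16.69), with pole at s = −(1 + 16.69)/0.116 = −152.5.

s = -152.5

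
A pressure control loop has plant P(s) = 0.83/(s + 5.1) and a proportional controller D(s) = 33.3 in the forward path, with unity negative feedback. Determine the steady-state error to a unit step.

0.156

The loop is type 0. Static position error constant K_pos = D(0)·P(0) = 33.3·0.1627 = 5.419.
Steady-state error to a unit step: e_ss = 1/(1+K_pos) = 1/6.419 = 0.156.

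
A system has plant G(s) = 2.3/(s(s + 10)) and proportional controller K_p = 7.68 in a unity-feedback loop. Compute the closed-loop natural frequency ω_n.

ω_n = 4.2 rad/s

1 + K_p·G(s) = 0 gives s² + 10s + 17.66 = 0.
So ω_n² = 17.66 ⇒ ω_n = 4.203 rad/s, and ζ = 10/(2ω_n) = 1.19.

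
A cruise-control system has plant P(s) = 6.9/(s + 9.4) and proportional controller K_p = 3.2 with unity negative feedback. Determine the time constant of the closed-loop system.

τ = 0.0318 s

Closed-loop transfer function: T(s) = K_p·P(s)/(1 + K_p·P(s)) = 22.08/(s + 9.4 + 22.08) = 22.08/(s + 31.48).
Time constant τ = 1/31.48 = 0.0318 s.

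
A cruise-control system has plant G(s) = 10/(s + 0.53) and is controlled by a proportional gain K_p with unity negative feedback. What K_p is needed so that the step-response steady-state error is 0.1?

For a type-0 loop with proportional control, e_ss = 1/(1 + K_p·G(0)).
G(0) = 18.87. Require 1/(1 + K_p·18.87) = 0.1, so 1 + 18.87·K_p = 10.
K_p = (10 − 1)/18.87 = 0.477.

K_p = 0.477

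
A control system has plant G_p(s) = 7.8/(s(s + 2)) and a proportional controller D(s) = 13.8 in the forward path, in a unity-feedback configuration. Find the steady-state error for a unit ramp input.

0.0186

The loop has one pole at the origin (type 1). Velocity error constant K_v = lim_{s→0} s·D(s)G_p(s) = 13.8·7.8/2 = 53.82.
Steady-state error to a unit ramp: e_ss = 1/K_v = 0.0186.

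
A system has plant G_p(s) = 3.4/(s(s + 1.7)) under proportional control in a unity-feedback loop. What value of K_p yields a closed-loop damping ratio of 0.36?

K_p = 1.64

Closed-loop characteristic equation: s² + 1.7s + K_p·3.4 = 0.
So ω_n = √(3.4K_p) and 2ζω_n = 1.7, giving ζ = 1.7/(2√(3.4K_p)).
Setting ζ = 0.36: √(3.4K_p) = 1.7/(2·0.36) = 2.361, so K_p = 5.575/3.4 = 1.64.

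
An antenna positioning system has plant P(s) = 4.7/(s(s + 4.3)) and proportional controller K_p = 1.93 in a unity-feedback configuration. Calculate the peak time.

Closed-loop characteristic equation: s² + 4.3s + 9.071 = 0, so ω_n = 3.012 rad/s and ζ = 4.3/(2·3.012) = 0.7139.
Damped frequency ω_d = ω_n√(1−ζ²) = 2.109 rad/s, so peak time T_p = π/ω_d = 1.49 s.

T_p = 1.49 s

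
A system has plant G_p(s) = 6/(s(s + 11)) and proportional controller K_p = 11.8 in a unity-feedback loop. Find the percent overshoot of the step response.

Closed-loop characteristic equation: s² + 11s + 70.8 = 0, so ω_n = 8.414 rad/s and ζ = 11/(2·8.414) = 0.6537.
%OS = 100·exp(−πζ/√(1−ζ²)) = 100·exp(−π·0.6537/√0.5727) = 6.63%.

6.63%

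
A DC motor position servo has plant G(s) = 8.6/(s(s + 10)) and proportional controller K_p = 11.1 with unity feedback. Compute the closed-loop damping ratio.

ζ = 0.512

The closed-loop denominator is s(s+10) + 11.1·8.6 = s² + 10s + 95.46.
Matching s² + 2ζω_n s + ω_n²: ω_n = √95.46 = 9.77 rad/s and 2ζω_n = 10, so ζ = 10/(2·9.77) = 0.512.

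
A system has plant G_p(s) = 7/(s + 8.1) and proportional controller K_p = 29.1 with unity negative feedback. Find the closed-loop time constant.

Closed-loop transfer function: T(s) = K_p·G_p(s)/(1 + K_p·G_p(s)) = 203.7/(s + 8.1 + 203.7) = 203.7/(s + 211.8).
Time constant τ = 1/211.8 = 0.00472 s.

τ = 0.00472 s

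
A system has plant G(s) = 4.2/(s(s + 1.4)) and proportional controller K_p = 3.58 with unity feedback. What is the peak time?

T_p = 0.824 s

The closed-loop denominator s² + 1.4s + 15.04 gives ω_n = √15.04 = 3.878 and ζ = 1.4/(2ω_n) = 0.1805.
Damped frequency ω_d = ω_n√(1−ζ²) = 3.814 rad/s, so peak time T_p = π/ω_d = 0.824 s.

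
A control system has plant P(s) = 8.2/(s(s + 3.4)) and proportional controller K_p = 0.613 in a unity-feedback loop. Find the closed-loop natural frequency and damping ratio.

1 + K_p·P(s) = 0 gives s² + 3.4s + 5.027 = 0.
So ω_n² = 5.027 ⇒ ω_n = 2.242 rad/s, and ζ = 3.4/(2ω_n) = 0.758.

ω_n = 2.24 rad/s, ζ = 0.758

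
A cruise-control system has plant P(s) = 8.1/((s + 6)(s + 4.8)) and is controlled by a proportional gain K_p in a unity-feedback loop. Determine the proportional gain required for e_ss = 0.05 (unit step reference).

Steady-state error for a unit step on this type-0 loop is 1/(1 + K_p·P(0)).
P(0) = 0.2812. Require 1/(1 + K_p·0.2812) = 0.05, so 1 + 0.2812·K_p = 20.
K_p = (20 − 1)/0.2812 = 67.6.

K_p = 67.6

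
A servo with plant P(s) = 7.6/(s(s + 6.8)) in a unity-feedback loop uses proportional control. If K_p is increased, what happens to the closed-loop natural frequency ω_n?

increase

ω_n = √(7.6·K_p), which grows with K_p.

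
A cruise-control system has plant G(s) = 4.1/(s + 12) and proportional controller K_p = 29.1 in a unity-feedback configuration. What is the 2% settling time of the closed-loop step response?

Closed-loop transfer function: T(s) = K_p·G(s)/(1 + K_p·G(s)) = 119.3/(s + 12 + 119.3) = 119.3/(s + 131.3).
Time constant τ = 1/131.3 = 0.007616 s, so the 2% settling time is about 4τ = 0.0305 s.

T_s ≈ 0.0305 s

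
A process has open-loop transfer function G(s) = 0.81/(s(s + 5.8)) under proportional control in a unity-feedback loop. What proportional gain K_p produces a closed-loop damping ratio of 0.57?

K_p = 32

Closed-loop characteristic equation: s² + 5.8s + K_p·0.81 = 0.
So ω_n = √(0.81K_p) and 2ζω_n = 5.8, giving ζ = 5.8/(2√(0.81K_p)).
Setting ζ = 0.57: √(0.81K_p) = 5.8/(2·0.57) = 5.088, so K_p = 25.88/0.81 = 32.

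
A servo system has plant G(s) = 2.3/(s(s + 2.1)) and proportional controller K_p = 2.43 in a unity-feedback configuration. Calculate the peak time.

From 1 + K_pG(s) = 0: s² + 2.1s + 5.589 = 0 ⇒ ω_n = 2.364, ζ = 0.4441.
Damped frequency ω_d = ω_n√(1−ζ²) = 2.118 rad/s, so peak time T_p = π/ω_d = 1.48 s.

T_p = 1.48 s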